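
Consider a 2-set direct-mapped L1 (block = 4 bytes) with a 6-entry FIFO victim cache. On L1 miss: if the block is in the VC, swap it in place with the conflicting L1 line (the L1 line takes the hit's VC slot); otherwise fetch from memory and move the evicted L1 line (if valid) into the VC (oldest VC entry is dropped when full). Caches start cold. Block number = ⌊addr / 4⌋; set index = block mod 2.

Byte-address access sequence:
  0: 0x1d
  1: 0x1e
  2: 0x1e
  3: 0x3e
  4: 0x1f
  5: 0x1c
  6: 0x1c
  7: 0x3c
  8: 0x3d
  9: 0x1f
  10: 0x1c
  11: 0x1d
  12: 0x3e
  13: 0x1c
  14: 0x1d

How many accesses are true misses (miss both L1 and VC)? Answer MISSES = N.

#0 0x1d→b7/s1 MISS; vc=[]
#1 0x1e→b7/s1 L1-HIT; vc=[]
#2 0x1e→b7/s1 L1-HIT; vc=[]
#3 0x3e→b15/s1 MISS; vc=[7]
#4 0x1f→b7/s1 VC-HIT; vc=[15]
#5 0x1c→b7/s1 L1-HIT; vc=[15]
#6 0x1c→b7/s1 L1-HIT; vc=[15]
#7 0x3c→b15/s1 VC-HIT; vc=[7]
#8 0x3d→b15/s1 L1-HIT; vc=[7]
#9 0x1f→b7/s1 VC-HIT; vc=[15]
#10 0x1c→b7/s1 L1-HIT; vc=[15]
#11 0x1d→b7/s1 L1-HIT; vc=[15]
#12 0x3e→b15/s1 VC-HIT; vc=[7]
#13 0x1c→b7/s1 VC-HIT; vc=[15]
#14 0x1d→b7/s1 L1-HIT; vc=[15]

MISSES = 2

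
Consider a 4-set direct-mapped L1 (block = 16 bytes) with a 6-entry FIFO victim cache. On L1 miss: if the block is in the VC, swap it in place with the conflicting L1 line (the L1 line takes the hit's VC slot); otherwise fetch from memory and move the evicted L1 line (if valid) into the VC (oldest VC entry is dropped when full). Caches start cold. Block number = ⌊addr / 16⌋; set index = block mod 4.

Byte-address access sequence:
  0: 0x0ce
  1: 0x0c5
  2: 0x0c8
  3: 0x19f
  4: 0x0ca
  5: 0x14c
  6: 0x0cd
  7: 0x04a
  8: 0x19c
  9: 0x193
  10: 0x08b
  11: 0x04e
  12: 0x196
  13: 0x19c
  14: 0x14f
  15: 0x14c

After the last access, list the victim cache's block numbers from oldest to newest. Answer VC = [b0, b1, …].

#0 0xce→b12/s0 MISS; vc=[]
#1 0xc5→b12/s0 L1-HIT; vc=[]
#2 0xc8→b12/s0 L1-HIT; vc=[]
#3 0x19f→b25/s1 MISS; vc=[]
#4 0xca→b12/s0 L1-HIT; vc=[]
#5 0x14c→b20/s0 MISS; vc=[12]
#6 0xcd→b12/s0 VC-HIT; vc=[20]
#7 0x4a→b4/s0 MISS; vc=[20,12]
#8 0x19c→b25/s1 L1-HIT; vc=[20,12]
#9 0x193→b25/s1 L1-HIT; vc=[20,12]
#10 0x8b→b8/s0 MISS; vc=[20,12,4]
#11 0x4e→b4/s0 VC-HIT; vc=[20,12,8]
#12 0x196→b25/s1 L1-HIT; vc=[20,12,8]
#13 0x19c→b25/s1 L1-HIT; vc=[20,12,8]
#14 0x14f→b20/s0 VC-HIT; vc=[4,12,8]
#15 0x14c→b20/s0 L1-HIT; vc=[4,12,8]

VC = [4, 12, 8]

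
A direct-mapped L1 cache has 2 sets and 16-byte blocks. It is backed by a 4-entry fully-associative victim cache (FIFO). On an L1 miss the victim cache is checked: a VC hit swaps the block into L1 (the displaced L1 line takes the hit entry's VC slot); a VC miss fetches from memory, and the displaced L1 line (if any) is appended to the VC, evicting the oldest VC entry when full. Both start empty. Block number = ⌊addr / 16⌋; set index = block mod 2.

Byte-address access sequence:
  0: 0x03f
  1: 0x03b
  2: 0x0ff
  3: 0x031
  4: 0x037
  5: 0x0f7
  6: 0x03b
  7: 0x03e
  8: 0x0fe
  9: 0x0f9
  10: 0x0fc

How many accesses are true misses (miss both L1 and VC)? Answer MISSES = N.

0: 0x3f (blk 3, set 1) → MISS  vc=[]
1: 0x3b (blk 3, set 1) → L1-HIT  vc=[]
2: 0xff (blk 15, set 1) → MISS  vc=[3]
3: 0x31 (blk 3, set 1) → VC-HIT  vc=[15]
4: 0x37 (blk 3, set 1) → L1-HIT  vc=[15]
5: 0xf7 (blk 15, set 1) → VC-HIT  vc=[3]
6: 0x3b (blk 3, set 1) → VC-HIT  vc=[15]
7: 0x3e (blk 3, set 1) → L1-HIT  vc=[15]
8: 0xfe (blk 15, set 1) → VC-HIT  vc=[3]
9: 0xf9 (blk 15, set 1) → L1-HIT  vc=[3]
10: 0xfc (blk 15, set 1) → L1-HIT  vc=[3]

MISSES = 2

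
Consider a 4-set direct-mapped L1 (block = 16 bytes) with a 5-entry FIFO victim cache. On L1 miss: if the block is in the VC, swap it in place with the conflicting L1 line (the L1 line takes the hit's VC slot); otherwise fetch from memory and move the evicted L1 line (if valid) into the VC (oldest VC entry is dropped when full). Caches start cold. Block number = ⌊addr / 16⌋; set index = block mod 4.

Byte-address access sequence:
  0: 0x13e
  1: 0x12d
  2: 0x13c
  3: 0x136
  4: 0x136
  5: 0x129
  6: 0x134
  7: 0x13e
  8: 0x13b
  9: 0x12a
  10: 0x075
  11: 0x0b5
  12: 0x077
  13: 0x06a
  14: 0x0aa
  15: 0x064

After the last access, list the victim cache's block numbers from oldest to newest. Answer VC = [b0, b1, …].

VC = [19, 11, 18, 10]

  [0] addr=0x13e blk=19 s=3: MISS | VC []
  [1] addr=0x12d blk=18 s=2: MISS | VC []
  [2] addr=0x13c blk=19 s=3: L1-HIT | VC []
  [3] addr=0x136 blk=19 s=3: L1-HIT | VC []
  [4] addr=0x136 blk=19 s=3: L1-HIT | VC []
  [5] addr=0x129 blk=18 s=2: L1-HIT | VC []
  [6] addr=0x134 blk=19 s=3: L1-HIT | VC []
  [7] addr=0x13e blk=19 s=3: L1-HIT | VC []
  [8] addr=0x13b blk=19 s=3: L1-HIT | VC []
  [9] addr=0x12a blk=18 s=2: L1-HIT | VC []
  [10] addr=0x75 blk=7 s=3: MISS | VC [19]
  [11] addr=0xb5 blk=11 s=3: MISS | VC [19, 7]
  [12] addr=0x77 blk=7 s=3: VC-HIT | VC [19, 11]
  [13] addr=0x6a blk=6 s=2: MISS | VC [19, 11, 18]
  [14] addr=0xaa blk=10 s=2: MISS | VC [19, 11, 18, 6]
  [15] addr=0x64 blk=6 s=2: VC-HIT | VC [19, 11, 18, 10]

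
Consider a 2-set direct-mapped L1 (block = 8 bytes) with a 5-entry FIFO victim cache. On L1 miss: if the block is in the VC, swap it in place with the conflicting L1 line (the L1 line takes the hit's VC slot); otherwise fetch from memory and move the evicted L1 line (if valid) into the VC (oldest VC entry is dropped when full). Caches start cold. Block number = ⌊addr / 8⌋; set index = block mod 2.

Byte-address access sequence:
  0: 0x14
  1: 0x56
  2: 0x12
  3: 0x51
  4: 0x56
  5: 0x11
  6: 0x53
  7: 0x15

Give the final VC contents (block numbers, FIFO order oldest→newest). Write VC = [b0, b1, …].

  [0] addr=0x14 blk=2 s=0: MISS | VC []
  [1] addr=0x56 blk=10 s=0: MISS | VC [2]
  [2] addr=0x12 blk=2 s=0: VC-HIT | VC [10]
  [3] addr=0x51 blk=10 s=0: VC-HIT | VC [2]
  [4] addr=0x56 blk=10 s=0: L1-HIT | VC [2]
  [5] addr=0x11 blk=2 s=0: VC-HIT | VC [10]
  [6] addr=0x53 blk=10 s=0: VC-HIT | VC [2]
  [7] addr=0x15 blk=2 s=0: VC-HIT | VC [10]

VC = [10]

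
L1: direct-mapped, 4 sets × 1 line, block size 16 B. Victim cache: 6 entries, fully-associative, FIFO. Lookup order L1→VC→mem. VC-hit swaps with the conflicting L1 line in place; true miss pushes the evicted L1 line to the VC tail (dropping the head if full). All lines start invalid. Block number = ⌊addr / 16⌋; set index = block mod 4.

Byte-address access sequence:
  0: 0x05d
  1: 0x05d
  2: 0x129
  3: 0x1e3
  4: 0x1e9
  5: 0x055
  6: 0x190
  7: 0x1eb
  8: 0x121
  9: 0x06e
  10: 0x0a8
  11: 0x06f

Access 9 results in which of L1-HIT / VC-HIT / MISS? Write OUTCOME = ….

  [0] addr=0x5d blk=5 s=1: MISS | VC []
  [1] addr=0x5d blk=5 s=1: L1-HIT | VC []
  [2] addr=0x129 blk=18 s=2: MISS | VC []
  [3] addr=0x1e3 blk=30 s=2: MISS | VC [18]
  [4] addr=0x1e9 blk=30 s=2: L1-HIT | VC [18]
  [5] addr=0x55 blk=5 s=1: L1-HIT | VC [18]
  [6] addr=0x190 blk=25 s=1: MISS | VC [18, 5]
  [7] addr=0x1eb blk=30 s=2: L1-HIT | VC [18, 5]
  [8] addr=0x121 blk=18 s=2: VC-HIT | VC [30, 5]
  [9] addr=0x6e blk=6 s=2: MISS | VC [30, 5, 18]
  [10] addr=0xa8 blk=10 s=2: MISS | VC [30, 5, 18, 6]
  [11] addr=0x6f blk=6 s=2: VC-HIT | VC [30, 5, 18, 10]

OUTCOME = MISS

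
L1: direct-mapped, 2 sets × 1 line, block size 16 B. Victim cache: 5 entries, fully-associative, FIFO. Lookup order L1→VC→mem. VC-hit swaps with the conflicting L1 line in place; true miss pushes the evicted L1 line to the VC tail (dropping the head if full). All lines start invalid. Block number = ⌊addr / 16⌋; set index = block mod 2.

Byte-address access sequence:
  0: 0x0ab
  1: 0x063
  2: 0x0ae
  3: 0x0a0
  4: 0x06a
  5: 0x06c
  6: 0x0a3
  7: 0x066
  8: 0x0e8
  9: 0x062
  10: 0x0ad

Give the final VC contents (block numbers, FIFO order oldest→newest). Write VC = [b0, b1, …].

VC = [6, 14]

0: 0xab (blk 10, set 0) → MISS  vc=[]
1: 0x63 (blk 6, set 0) → MISS  vc=[10]
2: 0xae (blk 10, set 0) → VC-HIT  vc=[6]
3: 0xa0 (blk 10, set 0) → L1-HIT  vc=[6]
4: 0x6a (blk 6, set 0) → VC-HIT  vc=[10]
5: 0x6c (blk 6, set 0) → L1-HIT  vc=[10]
6: 0xa3 (blk 10, set 0) → VC-HIT  vc=[6]
7: 0x66 (blk 6, set 0) → VC-HIT  vc=[10]
8: 0xe8 (blk 14, set 0) → MISS  vc=[10, 6]
9: 0x62 (blk 6, set 0) → VC-HIT  vc=[10, 14]
10: 0xad (blk 10, set 0) → VC-HIT  vc=[6, 14]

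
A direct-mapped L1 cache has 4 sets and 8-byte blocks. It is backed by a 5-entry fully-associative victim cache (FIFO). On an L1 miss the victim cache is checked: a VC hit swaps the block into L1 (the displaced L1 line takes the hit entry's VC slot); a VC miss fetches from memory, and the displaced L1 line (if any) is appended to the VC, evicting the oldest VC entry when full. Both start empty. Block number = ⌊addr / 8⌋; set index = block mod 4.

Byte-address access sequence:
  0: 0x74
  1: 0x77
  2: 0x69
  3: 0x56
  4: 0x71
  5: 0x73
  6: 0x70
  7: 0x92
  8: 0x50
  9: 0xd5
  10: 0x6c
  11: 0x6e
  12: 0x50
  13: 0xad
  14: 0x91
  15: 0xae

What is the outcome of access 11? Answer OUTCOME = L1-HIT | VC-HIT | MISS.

OUTCOME = L1-HIT

  [0] addr=0x74 blk=14 s=2: MISS | VC []
  [1] addr=0x77 blk=14 s=2: L1-HIT | VC []
  [2] addr=0x69 blk=13 s=1: MISS | VC []
  [3] addr=0x56 blk=10 s=2: MISS | VC [14]
  [4] addr=0x71 blk=14 s=2: VC-HIT | VC [10]
  [5] addr=0x73 blk=14 s=2: L1-HIT | VC [10]
  [6] addr=0x70 blk=14 s=2: L1-HIT | VC [10]
  [7] addr=0x92 blk=18 s=2: MISS | VC [10, 14]
  [8] addr=0x50 blk=10 s=2: VC-HIT | VC [18, 14]
  [9] addr=0xd5 blk=26 s=2: MISS | VC [18, 14, 10]
  [10] addr=0x6c blk=13 s=1: L1-HIT | VC [18, 14, 10]
  [11] addr=0x6e blk=13 s=1: L1-HIT | VC [18, 14, 10]
  [12] addr=0x50 blk=10 s=2: VC-HIT | VC [18, 14, 26]
  [13] addr=0xad blk=21 s=1: MISS | VC [18, 14, 26, 13]
  [14] addr=0x91 blk=18 s=2: VC-HIT | VC [10, 14, 26, 13]
  [15] addr=0xae blk=21 s=1: L1-HIT | VC [10, 14, 26, 13]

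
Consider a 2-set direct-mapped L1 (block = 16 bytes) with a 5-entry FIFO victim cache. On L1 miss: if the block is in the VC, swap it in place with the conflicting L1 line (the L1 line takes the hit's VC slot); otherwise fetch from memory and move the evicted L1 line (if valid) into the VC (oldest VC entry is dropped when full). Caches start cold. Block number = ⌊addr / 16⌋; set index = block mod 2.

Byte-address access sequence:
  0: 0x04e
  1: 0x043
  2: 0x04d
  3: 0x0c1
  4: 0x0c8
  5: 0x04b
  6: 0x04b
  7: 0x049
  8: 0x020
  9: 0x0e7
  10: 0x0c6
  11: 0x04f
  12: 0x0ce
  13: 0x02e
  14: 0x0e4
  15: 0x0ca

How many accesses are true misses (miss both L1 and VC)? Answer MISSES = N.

#0 0x4e→b4/s0 MISS; vc=[]
#1 0x43→b4/s0 L1-HIT; vc=[]
#2 0x4d→b4/s0 L1-HIT; vc=[]
#3 0xc1→b12/s0 MISS; vc=[4]
#4 0xc8→b12/s0 L1-HIT; vc=[4]
#5 0x4b→b4/s0 VC-HIT; vc=[12]
#6 0x4b→b4/s0 L1-HIT; vc=[12]
#7 0x49→b4/s0 L1-HIT; vc=[12]
#8 0x20→b2/s0 MISS; vc=[12,4]
#9 0xe7→b14/s0 MISS; vc=[12,4,2]
#10 0xc6→b12/s0 VC-HIT; vc=[14,4,2]
#11 0x4f→b4/s0 VC-HIT; vc=[14,12,2]
#12 0xce→b12/s0 VC-HIT; vc=[14,4,2]
#13 0x2e→b2/s0 VC-HIT; vc=[14,4,12]
#14 0xe4→b14/s0 VC-HIT; vc=[2,4,12]
#15 0xca→b12/s0 VC-HIT; vc=[2,4,14]

MISSES = 4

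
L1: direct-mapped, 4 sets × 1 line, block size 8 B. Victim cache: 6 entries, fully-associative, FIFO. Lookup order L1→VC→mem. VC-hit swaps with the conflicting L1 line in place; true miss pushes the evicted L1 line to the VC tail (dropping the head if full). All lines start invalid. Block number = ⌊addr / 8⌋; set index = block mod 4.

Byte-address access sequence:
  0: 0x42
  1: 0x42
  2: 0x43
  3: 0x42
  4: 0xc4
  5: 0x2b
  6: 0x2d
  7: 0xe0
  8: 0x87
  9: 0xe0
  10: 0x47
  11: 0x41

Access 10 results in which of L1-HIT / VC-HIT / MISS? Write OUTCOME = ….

#0 0x42→b8/s0 MISS; vc=[]
#1 0x42→b8/s0 L1-HIT; vc=[]
#2 0x43→b8/s0 L1-HIT; vc=[]
#3 0x42→b8/s0 L1-HIT; vc=[]
#4 0xc4→b24/s0 MISS; vc=[8]
#5 0x2b→b5/s1 MISS; vc=[8]
#6 0x2d→b5/s1 L1-HIT; vc=[8]
#7 0xe0→b28/s0 MISS; vc=[8,24]
#8 0x87→b16/s0 MISS; vc=[8,24,28]
#9 0xe0→b28/s0 VC-HIT; vc=[8,24,16]
#10 0x47→b8/s0 VC-HIT; vc=[28,24,16]
#11 0x41→b8/s0 L1-HIT; vc=[28,24,16]

OUTCOME = VC-HIT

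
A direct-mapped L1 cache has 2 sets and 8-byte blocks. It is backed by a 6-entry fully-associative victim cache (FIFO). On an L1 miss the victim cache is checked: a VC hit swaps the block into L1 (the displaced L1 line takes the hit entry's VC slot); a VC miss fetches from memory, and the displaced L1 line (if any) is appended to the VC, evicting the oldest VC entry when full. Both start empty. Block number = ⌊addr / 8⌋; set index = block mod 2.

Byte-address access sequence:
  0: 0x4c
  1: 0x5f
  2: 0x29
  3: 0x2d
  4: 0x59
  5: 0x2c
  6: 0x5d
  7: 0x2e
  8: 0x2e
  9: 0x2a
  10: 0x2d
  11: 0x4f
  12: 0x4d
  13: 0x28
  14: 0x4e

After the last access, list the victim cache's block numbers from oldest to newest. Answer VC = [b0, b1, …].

#0 0x4c→b9/s1 MISS; vc=[]
#1 0x5f→b11/s1 MISS; vc=[9]
#2 0x29→b5/s1 MISS; vc=[9,11]
#3 0x2d→b5/s1 L1-HIT; vc=[9,11]
#4 0x59→b11/s1 VC-HIT; vc=[9,5]
#5 0x2c→b5/s1 VC-HIT; vc=[9,11]
#6 0x5d→b11/s1 VC-HIT; vc=[9,5]
#7 0x2e→b5/s1 VC-HIT; vc=[9,11]
#8 0x2e→b5/s1 L1-HIT; vc=[9,11]
#9 0x2a→b5/s1 L1-HIT; vc=[9,11]
#10 0x2d→b5/s1 L1-HIT; vc=[9,11]
#11 0x4f→b9/s1 VC-HIT; vc=[5,11]
#12 0x4d→b9/s1 L1-HIT; vc=[5,11]
#13 0x28→b5/s1 VC-HIT; vc=[9,11]
#14 0x4e→b9/s1 VC-HIT; vc=[5,11]

VC = [5, 11]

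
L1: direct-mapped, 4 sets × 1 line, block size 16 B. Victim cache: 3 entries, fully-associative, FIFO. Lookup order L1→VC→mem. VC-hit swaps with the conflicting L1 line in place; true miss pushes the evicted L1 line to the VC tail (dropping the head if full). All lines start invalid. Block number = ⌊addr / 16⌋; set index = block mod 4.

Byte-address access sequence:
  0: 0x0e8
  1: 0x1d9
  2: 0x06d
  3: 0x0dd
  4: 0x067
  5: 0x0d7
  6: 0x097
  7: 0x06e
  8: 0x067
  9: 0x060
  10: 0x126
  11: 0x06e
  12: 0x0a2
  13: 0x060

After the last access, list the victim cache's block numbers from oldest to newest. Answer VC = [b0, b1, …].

VC = [13, 18, 10]

  [0] addr=0xe8 blk=14 s=2: MISS | VC []
  [1] addr=0x1d9 blk=29 s=1: MISS | VC []
  [2] addr=0x6d blk=6 s=2: MISS | VC [14]
  [3] addr=0xdd blk=13 s=1: MISS | VC [14, 29]
  [4] addr=0x67 blk=6 s=2: L1-HIT | VC [14, 29]
  [5] addr=0xd7 blk=13 s=1: L1-HIT | VC [14, 29]
  [6] addr=0x97 blk=9 s=1: MISS | VC [14, 29, 13]
  [7] addr=0x6e blk=6 s=2: L1-HIT | VC [14, 29, 13]
  [8] addr=0x67 blk=6 s=2: L1-HIT | VC [14, 29, 13]
  [9] addr=0x60 blk=6 s=2: L1-HIT | VC [14, 29, 13]
  [10] addr=0x126 blk=18 s=2: MISS | VC [29, 13, 6]
  [11] addr=0x6e blk=6 s=2: VC-HIT | VC [29, 13, 18]
  [12] addr=0xa2 blk=10 s=2: MISS | VC [13, 18, 6]
  [13] addr=0x60 blk=6 s=2: VC-HIT | VC [13, 18, 10]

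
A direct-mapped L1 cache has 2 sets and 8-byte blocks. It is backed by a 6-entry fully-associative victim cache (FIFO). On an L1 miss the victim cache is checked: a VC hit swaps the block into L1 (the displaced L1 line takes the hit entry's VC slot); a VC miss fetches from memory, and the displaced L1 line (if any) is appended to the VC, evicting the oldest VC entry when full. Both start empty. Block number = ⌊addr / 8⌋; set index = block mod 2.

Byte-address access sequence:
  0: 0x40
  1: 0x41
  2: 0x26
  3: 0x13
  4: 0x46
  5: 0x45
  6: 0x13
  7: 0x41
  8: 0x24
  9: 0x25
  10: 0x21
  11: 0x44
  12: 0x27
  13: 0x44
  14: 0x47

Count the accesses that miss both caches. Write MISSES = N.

  [0] addr=0x40 blk=8 s=0: MISS | VC []
  [1] addr=0x41 blk=8 s=0: L1-HIT | VC []
  [2] addr=0x26 blk=4 s=0: MISS | VC [8]
  [3] addr=0x13 blk=2 s=0: MISS | VC [8, 4]
  [4] addr=0x46 blk=8 s=0: VC-HIT | VC [2, 4]
  [5] addr=0x45 blk=8 s=0: L1-HIT | VC [2, 4]
  [6] addr=0x13 blk=2 s=0: VC-HIT | VC [8, 4]
  [7] addr=0x41 blk=8 s=0: VC-HIT | VC [2, 4]
  [8] addr=0x24 blk=4 s=0: VC-HIT | VC [2, 8]
  [9] addr=0x25 blk=4 s=0: L1-HIT | VC [2, 8]
  [10] addr=0x21 blk=4 s=0: L1-HIT | VC [2, 8]
  [11] addr=0x44 blk=8 s=0: VC-HIT | VC [2, 4]
  [12] addr=0x27 blk=4 s=0: VC-HIT | VC [2, 8]
  [13] addr=0x44 blk=8 s=0: VC-HIT | VC [2, 4]
  [14] addr=0x47 blk=8 s=0: L1-HIT | VC [2, 4]

MISSES = 3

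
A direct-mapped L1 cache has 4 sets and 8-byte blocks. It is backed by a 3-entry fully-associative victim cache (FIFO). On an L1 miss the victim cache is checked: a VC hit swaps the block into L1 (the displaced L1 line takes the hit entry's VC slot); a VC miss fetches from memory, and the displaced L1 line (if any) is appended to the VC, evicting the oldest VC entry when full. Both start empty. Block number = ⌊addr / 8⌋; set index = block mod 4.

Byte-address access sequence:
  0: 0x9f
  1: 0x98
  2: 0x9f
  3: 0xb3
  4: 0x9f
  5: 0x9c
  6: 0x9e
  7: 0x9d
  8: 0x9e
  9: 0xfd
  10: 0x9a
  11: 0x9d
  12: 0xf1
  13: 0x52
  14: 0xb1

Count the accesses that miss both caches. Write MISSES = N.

MISSES = 5

0: 0x9f (blk 19, set 3) → MISS  vc=[]
1: 0x98 (blk 19, set 3) → L1-HIT  vc=[]
2: 0x9f (blk 19, set 3) → L1-HIT  vc=[]
3: 0xb3 (blk 22, set 2) → MISS  vc=[]
4: 0x9f (blk 19, set 3) → L1-HIT  vc=[]
5: 0x9c (blk 19, set 3) → L1-HIT  vc=[]
6: 0x9e (blk 19, set 3) → L1-HIT  vc=[]
7: 0x9d (blk 19, set 3) → L1-HIT  vc=[]
8: 0x9e (blk 19, set 3) → L1-HIT  vc=[]
9: 0xfd (blk 31, set 3) → MISS  vc=[19]
10: 0x9a (blk 19, set 3) → VC-HIT  vc=[31]
11: 0x9d (blk 19, set 3) → L1-HIT  vc=[31]
12: 0xf1 (blk 30, set 2) → MISS  vc=[31, 22]
13: 0x52 (blk 10, set 2) → MISS  vc=[31, 22, 30]
14: 0xb1 (blk 22, set 2) → VC-HIT  vc=[31, 10, 30]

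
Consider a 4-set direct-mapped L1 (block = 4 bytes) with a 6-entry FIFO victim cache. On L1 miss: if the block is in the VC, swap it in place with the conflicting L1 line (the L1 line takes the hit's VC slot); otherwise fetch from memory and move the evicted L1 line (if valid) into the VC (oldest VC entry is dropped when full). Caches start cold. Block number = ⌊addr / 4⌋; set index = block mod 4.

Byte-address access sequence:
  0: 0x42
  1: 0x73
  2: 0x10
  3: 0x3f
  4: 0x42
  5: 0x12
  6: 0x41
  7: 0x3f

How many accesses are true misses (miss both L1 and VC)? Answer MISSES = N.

MISSES = 4

#0 0x42→b16/s0 MISS; vc=[]
#1 0x73→b28/s0 MISS; vc=[16]
#2 0x10→b4/s0 MISS; vc=[16,28]
#3 0x3f→b15/s3 MISS; vc=[16,28]
#4 0x42→b16/s0 VC-HIT; vc=[4,28]
#5 0x12→b4/s0 VC-HIT; vc=[16,28]
#6 0x41→b16/s0 VC-HIT; vc=[4,28]
#7 0x3f→b15/s3 L1-HIT; vc=[4,28]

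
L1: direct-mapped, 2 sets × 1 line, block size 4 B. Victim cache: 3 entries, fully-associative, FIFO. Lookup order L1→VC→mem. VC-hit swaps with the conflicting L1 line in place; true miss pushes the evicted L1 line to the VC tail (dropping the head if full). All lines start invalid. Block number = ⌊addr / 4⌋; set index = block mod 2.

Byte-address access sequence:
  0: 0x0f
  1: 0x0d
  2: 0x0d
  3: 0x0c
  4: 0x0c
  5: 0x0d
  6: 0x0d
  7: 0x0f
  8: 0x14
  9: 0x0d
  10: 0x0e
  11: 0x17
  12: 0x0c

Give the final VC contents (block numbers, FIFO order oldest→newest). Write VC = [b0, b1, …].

  [0] addr=0xf blk=3 s=1: MISS | VC []
  [1] addr=0xd blk=3 s=1: L1-HIT | VC []
  [2] addr=0xd blk=3 s=1: L1-HIT | VC []
  [3] addr=0xc blk=3 s=1: L1-HIT | VC []
  [4] addr=0xc blk=3 s=1: L1-HIT | VC []
  [5] addr=0xd blk=3 s=1: L1-HIT | VC []
  [6] addr=0xd blk=3 s=1: L1-HIT | VC []
  [7] addr=0xf blk=3 s=1: L1-HIT | VC []
  [8] addr=0x14 blk=5 s=1: MISS | VC [3]
  [9] addr=0xd blk=3 s=1: VC-HIT | VC [5]
  [10] addr=0xe blk=3 s=1: L1-HIT | VC [5]
  [11] addr=0x17 blk=5 s=1: VC-HIT | VC [3]
  [12] addr=0xc blk=3 s=1: VC-HIT | VC [5]

VC = [5]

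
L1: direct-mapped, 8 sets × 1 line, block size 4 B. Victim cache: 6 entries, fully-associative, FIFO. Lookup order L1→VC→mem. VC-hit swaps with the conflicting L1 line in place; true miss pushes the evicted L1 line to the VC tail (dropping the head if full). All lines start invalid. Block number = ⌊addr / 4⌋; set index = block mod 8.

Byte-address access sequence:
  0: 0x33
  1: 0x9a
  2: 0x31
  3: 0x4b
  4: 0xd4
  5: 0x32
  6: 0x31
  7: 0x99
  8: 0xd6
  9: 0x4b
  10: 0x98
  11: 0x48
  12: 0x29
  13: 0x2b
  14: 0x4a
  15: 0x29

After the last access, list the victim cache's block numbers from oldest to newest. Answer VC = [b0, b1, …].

VC = [18]

#0 0x33→b12/s4 MISS; vc=[]
#1 0x9a→b38/s6 MISS; vc=[]
#2 0x31→b12/s4 L1-HIT; vc=[]
#3 0x4b→b18/s2 MISS; vc=[]
#4 0xd4→b53/s5 MISS; vc=[]
#5 0x32→b12/s4 L1-HIT; vc=[]
#6 0x31→b12/s4 L1-HIT; vc=[]
#7 0x99→b38/s6 L1-HIT; vc=[]
#8 0xd6→b53/s5 L1-HIT; vc=[]
#9 0x4b→b18/s2 L1-HIT; vc=[]
#10 0x98→b38/s6 L1-HIT; vc=[]
#11 0x48→b18/s2 L1-HIT; vc=[]
#12 0x29→b10/s2 MISS; vc=[18]
#13 0x2b→b10/s2 L1-HIT; vc=[18]
#14 0x4a→b18/s2 VC-HIT; vc=[10]
#15 0x29→b10/s2 VC-HIT; vc=[18]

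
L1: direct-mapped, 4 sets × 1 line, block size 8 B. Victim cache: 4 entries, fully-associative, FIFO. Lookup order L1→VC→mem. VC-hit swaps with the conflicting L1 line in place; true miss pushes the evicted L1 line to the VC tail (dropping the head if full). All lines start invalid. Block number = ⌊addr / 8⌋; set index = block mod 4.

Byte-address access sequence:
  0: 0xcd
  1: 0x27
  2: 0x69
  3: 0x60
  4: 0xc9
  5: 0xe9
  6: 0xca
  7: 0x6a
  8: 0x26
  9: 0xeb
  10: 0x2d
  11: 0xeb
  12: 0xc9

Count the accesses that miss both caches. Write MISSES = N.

0: 0xcd (blk 25, set 1) → MISS  vc=[]
1: 0x27 (blk 4, set 0) → MISS  vc=[]
2: 0x69 (blk 13, set 1) → MISS  vc=[25]
3: 0x60 (blk 12, set 0) → MISS  vc=[25, 4]
4: 0xc9 (blk 25, set 1) → VC-HIT  vc=[13, 4]
5: 0xe9 (blk 29, set 1) → MISS  vc=[13, 4, 25]
6: 0xca (blk 25, set 1) → VC-HIT  vc=[13, 4, 29]
7: 0x6a (blk 13, set 1) → VC-HIT  vc=[25, 4, 29]
8: 0x26 (blk 4, set 0) → VC-HIT  vc=[25, 12, 29]
9: 0xeb (blk 29, set 1) → VC-HIT  vc=[25, 12, 13]
10: 0x2d (blk 5, set 1) → MISS  vc=[25, 12, 13, 29]
11: 0xeb (blk 29, set 1) → VC-HIT  vc=[25, 12, 13, 5]
12: 0xc9 (blk 25, set 1) → VC-HIT  vc=[29, 12, 13, 5]

MISSES = 6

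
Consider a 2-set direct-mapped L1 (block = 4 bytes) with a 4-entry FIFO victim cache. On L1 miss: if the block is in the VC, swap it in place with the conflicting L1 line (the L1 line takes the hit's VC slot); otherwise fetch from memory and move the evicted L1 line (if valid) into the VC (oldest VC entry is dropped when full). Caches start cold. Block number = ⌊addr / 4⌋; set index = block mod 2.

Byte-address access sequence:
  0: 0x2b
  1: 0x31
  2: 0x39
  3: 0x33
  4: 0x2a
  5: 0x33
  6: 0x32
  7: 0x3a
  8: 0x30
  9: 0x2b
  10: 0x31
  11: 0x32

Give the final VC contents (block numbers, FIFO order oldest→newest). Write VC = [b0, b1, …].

0: 0x2b (blk 10, set 0) → MISS  vc=[]
1: 0x31 (blk 12, set 0) → MISS  vc=[10]
2: 0x39 (blk 14, set 0) → MISS  vc=[10, 12]
3: 0x33 (blk 12, set 0) → VC-HIT  vc=[10, 14]
4: 0x2a (blk 10, set 0) → VC-HIT  vc=[12, 14]
5: 0x33 (blk 12, set 0) → VC-HIT  vc=[10, 14]
6: 0x32 (blk 12, set 0) → L1-HIT  vc=[10, 14]
7: 0x3a (blk 14, set 0) → VC-HIT  vc=[10, 12]
8: 0x30 (blk 12, set 0) → VC-HIT  vc=[10, 14]
9: 0x2b (blk 10, set 0) → VC-HIT  vc=[12, 14]
10: 0x31 (blk 12, set 0) → VC-HIT  vc=[10, 14]
11: 0x32 (blk 12, set 0) → L1-HIT  vc=[10, 14]

VC = [10, 14]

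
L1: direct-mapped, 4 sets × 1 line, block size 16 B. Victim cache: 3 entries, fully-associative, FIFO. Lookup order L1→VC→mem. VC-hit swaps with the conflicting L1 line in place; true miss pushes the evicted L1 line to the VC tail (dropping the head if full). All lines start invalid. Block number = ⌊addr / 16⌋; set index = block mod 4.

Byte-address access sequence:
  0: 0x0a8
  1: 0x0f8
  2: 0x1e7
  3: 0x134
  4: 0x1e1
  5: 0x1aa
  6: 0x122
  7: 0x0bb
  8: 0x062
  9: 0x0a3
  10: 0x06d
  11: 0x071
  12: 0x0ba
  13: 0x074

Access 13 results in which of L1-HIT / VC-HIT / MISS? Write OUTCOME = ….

0: 0xa8 (blk 10, set 2) → MISS  vc=[]
1: 0xf8 (blk 15, set 3) → MISS  vc=[]
2: 0x1e7 (blk 30, set 2) → MISS  vc=[10]
3: 0x134 (blk 19, set 3) → MISS  vc=[10, 15]
4: 0x1e1 (blk 30, set 2) → L1-HIT  vc=[10, 15]
5: 0x1aa (blk 26, set 2) → MISS  vc=[10, 15, 30]
6: 0x122 (blk 18, set 2) → MISS  vc=[15, 30, 26]
7: 0xbb (blk 11, set 3) → MISS  vc=[30, 26, 19]
8: 0x62 (blk 6, set 2) → MISS  vc=[26, 19, 18]
9: 0xa3 (blk 10, set 2) → MISS  vc=[19, 18, 6]
10: 0x6d (blk 6, set 2) → VC-HIT  vc=[19, 18, 10]
11: 0x71 (blk 7, set 3) → MISS  vc=[18, 10, 11]
12: 0xba (blk 11, set 3) → VC-HIT  vc=[18, 10, 7]
13: 0x74 (blk 7, set 3) → VC-HIT  vc=[18, 10, 11]

OUTCOME = VC-HIT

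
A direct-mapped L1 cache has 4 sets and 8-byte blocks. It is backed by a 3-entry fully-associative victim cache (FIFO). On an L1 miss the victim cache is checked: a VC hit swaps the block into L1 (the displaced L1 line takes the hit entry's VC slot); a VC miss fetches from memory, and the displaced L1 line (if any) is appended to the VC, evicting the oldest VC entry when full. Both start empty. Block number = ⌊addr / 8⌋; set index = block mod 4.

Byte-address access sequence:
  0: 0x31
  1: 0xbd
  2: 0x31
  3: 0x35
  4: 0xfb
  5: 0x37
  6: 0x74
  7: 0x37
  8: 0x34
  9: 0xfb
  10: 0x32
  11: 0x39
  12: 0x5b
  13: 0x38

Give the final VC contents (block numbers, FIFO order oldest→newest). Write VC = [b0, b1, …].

#0 0x31→b6/s2 MISS; vc=[]
#1 0xbd→b23/s3 MISS; vc=[]
#2 0x31→b6/s2 L1-HIT; vc=[]
#3 0x35→b6/s2 L1-HIT; vc=[]
#4 0xfb→b31/s3 MISS; vc=[23]
#5 0x37→b6/s2 L1-HIT; vc=[23]
#6 0x74→b14/s2 MISS; vc=[23,6]
#7 0x37→b6/s2 VC-HIT; vc=[23,14]
#8 0x34→b6/s2 L1-HIT; vc=[23,14]
#9 0xfb→b31/s3 L1-HIT; vc=[23,14]
#10 0x32→b6/s2 L1-HIT; vc=[23,14]
#11 0x39→b7/s3 MISS; vc=[23,14,31]
#12 0x5b→b11/s3 MISS; vc=[14,31,7]
#13 0x38→b7/s3 VC-HIT; vc=[14,31,11]

VC = [14, 31, 11]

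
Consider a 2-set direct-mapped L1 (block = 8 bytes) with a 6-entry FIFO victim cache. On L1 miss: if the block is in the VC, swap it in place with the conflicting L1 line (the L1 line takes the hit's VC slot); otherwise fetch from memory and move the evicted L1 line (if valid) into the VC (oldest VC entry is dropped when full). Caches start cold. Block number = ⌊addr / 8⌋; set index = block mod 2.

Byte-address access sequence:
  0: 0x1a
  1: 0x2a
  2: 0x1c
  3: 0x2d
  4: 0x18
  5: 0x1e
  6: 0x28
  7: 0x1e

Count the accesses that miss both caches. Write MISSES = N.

MISSES = 2

  [0] addr=0x1a blk=3 s=1: MISS | VC []
  [1] addr=0x2a blk=5 s=1: MISS | VC [3]
  [2] addr=0x1c blk=3 s=1: VC-HIT | VC [5]
  [3] addr=0x2d blk=5 s=1: VC-HIT | VC [3]
  [4] addr=0x18 blk=3 s=1: VC-HIT | VC [5]
  [5] addr=0x1e blk=3 s=1: L1-HIT | VC [5]
  [6] addr=0x28 blk=5 s=1: VC-HIT | VC [3]
  [7] addr=0x1e blk=3 s=1: VC-HIT | VC [5]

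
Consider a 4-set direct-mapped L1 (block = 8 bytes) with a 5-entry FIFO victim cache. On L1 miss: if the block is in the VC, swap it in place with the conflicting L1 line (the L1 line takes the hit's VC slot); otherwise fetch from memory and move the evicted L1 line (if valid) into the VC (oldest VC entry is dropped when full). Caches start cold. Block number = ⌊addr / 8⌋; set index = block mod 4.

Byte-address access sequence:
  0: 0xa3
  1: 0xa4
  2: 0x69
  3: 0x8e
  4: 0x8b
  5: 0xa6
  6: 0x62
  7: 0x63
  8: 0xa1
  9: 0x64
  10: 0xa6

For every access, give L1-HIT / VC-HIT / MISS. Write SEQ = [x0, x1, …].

SEQ = [MISS, L1-HIT, MISS, MISS, L1-HIT, L1-HIT, MISS, L1-HIT, VC-HIT, VC-HIT, VC-HIT]

  [0] addr=0xa3 blk=20 s=0: MISS | VC []
  [1] addr=0xa4 blk=20 s=0: L1-HIT | VC []
  [2] addr=0x69 blk=13 s=1: MISS | VC []
  [3] addr=0x8e blk=17 s=1: MISS | VC [13]
  [4] addr=0x8b blk=17 s=1: L1-HIT | VC [13]
  [5] addr=0xa6 blk=20 s=0: L1-HIT | VC [13]
  [6] addr=0x62 blk=12 s=0: MISS | VC [13, 20]
  [7] addr=0x63 blk=12 s=0: L1-HIT | VC [13, 20]
  [8] addr=0xa1 blk=20 s=0: VC-HIT | VC [13, 12]
  [9] addr=0x64 blk=12 s=0: VC-HIT | VC [13, 20]
  [10] addr=0xa6 blk=20 s=0: VC-HIT | VC [13, 12]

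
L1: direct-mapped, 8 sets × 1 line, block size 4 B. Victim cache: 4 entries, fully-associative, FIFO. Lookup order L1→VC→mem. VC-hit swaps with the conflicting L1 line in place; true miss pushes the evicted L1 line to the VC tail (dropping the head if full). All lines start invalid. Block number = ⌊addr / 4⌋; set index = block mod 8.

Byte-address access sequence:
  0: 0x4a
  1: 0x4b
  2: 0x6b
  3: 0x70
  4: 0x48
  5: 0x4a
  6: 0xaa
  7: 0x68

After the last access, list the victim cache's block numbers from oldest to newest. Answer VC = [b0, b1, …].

#0 0x4a→b18/s2 MISS; vc=[]
#1 0x4b→b18/s2 L1-HIT; vc=[]
#2 0x6b→b26/s2 MISS; vc=[18]
#3 0x70→b28/s4 MISS; vc=[18]
#4 0x48→b18/s2 VC-HIT; vc=[26]
#5 0x4a→b18/s2 L1-HIT; vc=[26]
#6 0xaa→b42/s2 MISS; vc=[26,18]
#7 0x68→b26/s2 VC-HIT; vc=[42,18]

VC = [42, 18]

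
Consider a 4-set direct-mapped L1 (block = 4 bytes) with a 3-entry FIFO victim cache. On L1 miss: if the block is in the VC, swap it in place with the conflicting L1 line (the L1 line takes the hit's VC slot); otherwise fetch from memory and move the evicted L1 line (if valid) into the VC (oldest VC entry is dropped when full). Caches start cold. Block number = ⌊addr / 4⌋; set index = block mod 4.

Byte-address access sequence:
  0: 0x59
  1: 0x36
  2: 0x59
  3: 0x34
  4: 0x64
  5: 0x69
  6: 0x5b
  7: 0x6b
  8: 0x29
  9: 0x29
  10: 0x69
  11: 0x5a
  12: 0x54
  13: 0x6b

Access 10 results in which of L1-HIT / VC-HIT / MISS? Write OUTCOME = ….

OUTCOME = VC-HIT

  [0] addr=0x59 blk=22 s=2: MISS | VC []
  [1] addr=0x36 blk=13 s=1: MISS | VC []
  [2] addr=0x59 blk=22 s=2: L1-HIT | VC []
  [3] addr=0x34 blk=13 s=1: L1-HIT | VC []
  [4] addr=0x64 blk=25 s=1: MISS | VC [13]
  [5] addr=0x69 blk=26 s=2: MISS | VC [13, 22]
  [6] addr=0x5b blk=22 s=2: VC-HIT | VC [13, 26]
  [7] addr=0x6b blk=26 s=2: VC-HIT | VC [13, 22]
  [8] addr=0x29 blk=10 s=2: MISS | VC [13, 22, 26]
  [9] addr=0x29 blk=10 s=2: L1-HIT | VC [13, 22, 26]
  [10] addr=0x69 blk=26 s=2: VC-HIT | VC [13, 22, 10]
  [11] addr=0x5a blk=22 s=2: VC-HIT | VC [13, 26, 10]
  [12] addr=0x54 blk=21 s=1: MISS | VC [26, 10, 25]
  [13] addr=0x6b blk=26 s=2: VC-HIT | VC [22, 10, 25]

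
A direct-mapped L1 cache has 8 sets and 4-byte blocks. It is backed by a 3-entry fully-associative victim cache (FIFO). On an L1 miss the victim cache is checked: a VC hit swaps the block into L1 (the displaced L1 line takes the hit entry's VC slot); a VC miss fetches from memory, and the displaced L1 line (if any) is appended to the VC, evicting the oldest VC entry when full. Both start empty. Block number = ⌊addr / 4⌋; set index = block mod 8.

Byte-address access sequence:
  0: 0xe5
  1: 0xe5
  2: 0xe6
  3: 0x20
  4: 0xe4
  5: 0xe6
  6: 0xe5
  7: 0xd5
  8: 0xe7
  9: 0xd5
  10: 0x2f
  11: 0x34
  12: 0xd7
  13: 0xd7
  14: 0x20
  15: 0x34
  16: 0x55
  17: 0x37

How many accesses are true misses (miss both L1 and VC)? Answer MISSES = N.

#0 0xe5→b57/s1 MISS; vc=[]
#1 0xe5→b57/s1 L1-HIT; vc=[]
#2 0xe6→b57/s1 L1-HIT; vc=[]
#3 0x20→b8/s0 MISS; vc=[]
#4 0xe4→b57/s1 L1-HIT; vc=[]
#5 0xe6→b57/s1 L1-HIT; vc=[]
#6 0xe5→b57/s1 L1-HIT; vc=[]
#7 0xd5→b53/s5 MISS; vc=[]
#8 0xe7→b57/s1 L1-HIT; vc=[]
#9 0xd5→b53/s5 L1-HIT; vc=[]
#10 0x2f→b11/s3 MISS; vc=[]
#11 0x34→b13/s5 MISS; vc=[53]
#12 0xd7→b53/s5 VC-HIT; vc=[13]
#13 0xd7→b53/s5 L1-HIT; vc=[13]
#14 0x20→b8/s0 L1-HIT; vc=[13]
#15 0x34→b13/s5 VC-HIT; vc=[53]
#16 0x55→b21/s5 MISS; vc=[53,13]
#17 0x37→b13/s5 VC-HIT; vc=[53,21]

MISSES = 6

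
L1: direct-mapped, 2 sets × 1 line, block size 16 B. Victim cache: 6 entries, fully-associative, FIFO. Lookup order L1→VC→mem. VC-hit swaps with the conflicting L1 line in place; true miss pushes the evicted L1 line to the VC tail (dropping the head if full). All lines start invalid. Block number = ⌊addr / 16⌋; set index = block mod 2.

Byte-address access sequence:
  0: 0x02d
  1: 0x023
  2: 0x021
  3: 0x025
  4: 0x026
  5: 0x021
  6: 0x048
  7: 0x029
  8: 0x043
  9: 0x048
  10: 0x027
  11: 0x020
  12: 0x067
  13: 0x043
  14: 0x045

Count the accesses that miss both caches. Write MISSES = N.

  [0] addr=0x2d blk=2 s=0: MISS | VC []
  [1] addr=0x23 blk=2 s=0: L1-HIT | VC []
  [2] addr=0x21 blk=2 s=0: L1-HIT | VC []
  [3] addr=0x25 blk=2 s=0: L1-HIT | VC []
  [4] addr=0x26 blk=2 s=0: L1-HIT | VC []
  [5] addr=0x21 blk=2 s=0: L1-HIT | VC []
  [6] addr=0x48 blk=4 s=0: MISS | VC [2]
  [7] addr=0x29 blk=2 s=0: VC-HIT | VC [4]
  [8] addr=0x43 blk=4 s=0: VC-HIT | VC [2]
  [9] addr=0x48 blk=4 s=0: L1-HIT | VC [2]
  [10] addr=0x27 blk=2 s=0: VC-HIT | VC [4]
  [11] addr=0x20 blk=2 s=0: L1-HIT | VC [4]
  [12] addr=0x67 blk=6 s=0: MISS | VC [4, 2]
  [13] addr=0x43 blk=4 s=0: VC-HIT | VC [6, 2]
  [14] addr=0x45 blk=4 s=0: L1-HIT | VC [6, 2]

MISSES = 3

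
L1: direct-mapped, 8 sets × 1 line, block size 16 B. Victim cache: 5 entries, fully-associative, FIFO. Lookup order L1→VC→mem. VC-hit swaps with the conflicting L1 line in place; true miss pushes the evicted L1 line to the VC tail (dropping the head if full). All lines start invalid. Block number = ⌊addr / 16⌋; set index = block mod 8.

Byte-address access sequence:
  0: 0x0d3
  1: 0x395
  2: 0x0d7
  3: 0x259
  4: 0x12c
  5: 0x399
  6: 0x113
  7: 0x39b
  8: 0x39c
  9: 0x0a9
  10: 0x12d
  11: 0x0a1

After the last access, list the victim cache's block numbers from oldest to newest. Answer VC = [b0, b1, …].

  [0] addr=0xd3 blk=13 s=5: MISS | VC []
  [1] addr=0x395 blk=57 s=1: MISS | VC []
  [2] addr=0xd7 blk=13 s=5: L1-HIT | VC []
  [3] addr=0x259 blk=37 s=5: MISS | VC [13]
  [4] addr=0x12c blk=18 s=2: MISS | VC [13]
  [5] addr=0x399 blk=57 s=1: L1-HIT | VC [13]
  [6] addr=0x113 blk=17 s=1: MISS | VC [13, 57]
  [7] addr=0x39b blk=57 s=1: VC-HIT | VC [13, 17]
  [8] addr=0x39c blk=57 s=1: L1-HIT | VC [13, 17]
  [9] addr=0xa9 blk=10 s=2: MISS | VC [13, 17, 18]
  [10] addr=0x12d blk=18 s=2: VC-HIT | VC [13, 17, 10]
  [11] addr=0xa1 blk=10 s=2: VC-HIT | VC [13, 17, 18]

VC = [13, 17, 18]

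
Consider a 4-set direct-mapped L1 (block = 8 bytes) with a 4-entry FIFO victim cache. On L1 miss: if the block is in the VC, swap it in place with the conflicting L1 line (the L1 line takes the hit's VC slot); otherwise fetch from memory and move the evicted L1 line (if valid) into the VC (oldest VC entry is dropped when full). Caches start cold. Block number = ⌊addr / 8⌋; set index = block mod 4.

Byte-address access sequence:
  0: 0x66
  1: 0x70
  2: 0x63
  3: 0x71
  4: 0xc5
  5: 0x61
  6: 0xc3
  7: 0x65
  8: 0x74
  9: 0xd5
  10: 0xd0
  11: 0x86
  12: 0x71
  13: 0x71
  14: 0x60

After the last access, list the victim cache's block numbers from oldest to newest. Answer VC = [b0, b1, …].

VC = [24, 26, 16]

  [0] addr=0x66 blk=12 s=0: MISS | VC []
  [1] addr=0x70 blk=14 s=2: MISS | VC []
  [2] addr=0x63 blk=12 s=0: L1-HIT | VC []
  [3] addr=0x71 blk=14 s=2: L1-HIT | VC []
  [4] addr=0xc5 blk=24 s=0: MISS | VC [12]
  [5] addr=0x61 blk=12 s=0: VC-HIT | VC [24]
  [6] addr=0xc3 blk=24 s=0: VC-HIT | VC [12]
  [7] addr=0x65 blk=12 s=0: VC-HIT | VC [24]
  [8] addr=0x74 blk=14 s=2: L1-HIT | VC [24]
  [9] addr=0xd5 blk=26 s=2: MISS | VC [24, 14]
  [10] addr=0xd0 blk=26 s=2: L1-HIT | VC [24, 14]
  [11] addr=0x86 blk=16 s=0: MISS | VC [24, 14, 12]
  [12] addr=0x71 blk=14 s=2: VC-HIT | VC [24, 26, 12]
  [13] addr=0x71 blk=14 s=2: L1-HIT | VC [24, 26, 12]
  [14] addr=0x60 blk=12 s=0: VC-HIT | VC [24, 26, 16]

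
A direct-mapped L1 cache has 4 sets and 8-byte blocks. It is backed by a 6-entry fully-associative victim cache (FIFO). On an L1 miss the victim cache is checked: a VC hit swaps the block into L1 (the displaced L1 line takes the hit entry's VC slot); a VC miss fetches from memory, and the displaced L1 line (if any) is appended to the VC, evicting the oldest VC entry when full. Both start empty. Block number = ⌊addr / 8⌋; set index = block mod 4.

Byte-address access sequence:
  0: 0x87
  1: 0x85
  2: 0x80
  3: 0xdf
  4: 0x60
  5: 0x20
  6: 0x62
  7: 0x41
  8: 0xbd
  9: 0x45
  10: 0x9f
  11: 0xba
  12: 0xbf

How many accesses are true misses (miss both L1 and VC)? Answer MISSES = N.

MISSES = 7

0: 0x87 (blk 16, set 0) → MISS  vc=[]
1: 0x85 (blk 16, set 0) → L1-HIT  vc=[]
2: 0x80 (blk 16, set 0) → L1-HIT  vc=[]
3: 0xdf (blk 27, set 3) → MISS  vc=[]
4: 0x60 (blk 12, set 0) → MISS  vc=[16]
5: 0x20 (blk 4, set 0) → MISS  vc=[16, 12]
6: 0x62 (blk 12, set 0) → VC-HIT  vc=[16, 4]
7: 0x41 (blk 8, set 0) → MISS  vc=[16, 4, 12]
8: 0xbd (blk 23, set 3) → MISS  vc=[16, 4, 12, 27]
9: 0x45 (blk 8, set 0) → L1-HIT  vc=[16, 4, 12, 27]
10: 0x9f (blk 19, set 3) → MISS  vc=[16, 4, 12, 27, 23]
11: 0xba (blk 23, set 3) → VC-HIT  vc=[16, 4, 12, 27, 19]
12: 0xbf (blk 23, set 3) → L1-HIT  vc=[16, 4, 12, 27, 19]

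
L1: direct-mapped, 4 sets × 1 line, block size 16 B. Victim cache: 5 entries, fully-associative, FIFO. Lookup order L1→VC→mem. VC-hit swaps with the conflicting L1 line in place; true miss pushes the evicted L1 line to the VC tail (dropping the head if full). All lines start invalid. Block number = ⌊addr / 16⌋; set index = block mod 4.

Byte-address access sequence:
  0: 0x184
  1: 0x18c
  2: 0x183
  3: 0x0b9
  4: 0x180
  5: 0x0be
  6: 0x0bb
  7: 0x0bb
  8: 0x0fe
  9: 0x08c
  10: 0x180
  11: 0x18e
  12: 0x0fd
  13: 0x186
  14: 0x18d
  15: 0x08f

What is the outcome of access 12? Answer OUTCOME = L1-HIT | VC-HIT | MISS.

0: 0x184 (blk 24, set 0) → MISS  vc=[]
1: 0x18c (blk 24, set 0) → L1-HIT  vc=[]
2: 0x183 (blk 24, set 0) → L1-HIT  vc=[]
3: 0xb9 (blk 11, set 3) → MISS  vc=[]
4: 0x180 (blk 24, set 0) → L1-HIT  vc=[]
5: 0xbe (blk 11, set 3) → L1-HIT  vc=[]
6: 0xbb (blk 11, set 3) → L1-HIT  vc=[]
7: 0xbb (blk 11, set 3) → L1-HIT  vc=[]
8: 0xfe (blk 15, set 3) → MISS  vc=[11]
9: 0x8c (blk 8, set 0) → MISS  vc=[11, 24]
10: 0x180 (blk 24, set 0) → VC-HIT  vc=[11, 8]
11: 0x18e (blk 24, set 0) → L1-HIT  vc=[11, 8]
12: 0xfd (blk 15, set 3) → L1-HIT  vc=[11, 8]
13: 0x186 (blk 24, set 0) → L1-HIT  vc=[11, 8]
14: 0x18d (blk 24, set 0) → L1-HIT  vc=[11, 8]
15: 0x8f (blk 8, set 0) → VC-HIT  vc=[11, 24]

OUTCOME = L1-HIT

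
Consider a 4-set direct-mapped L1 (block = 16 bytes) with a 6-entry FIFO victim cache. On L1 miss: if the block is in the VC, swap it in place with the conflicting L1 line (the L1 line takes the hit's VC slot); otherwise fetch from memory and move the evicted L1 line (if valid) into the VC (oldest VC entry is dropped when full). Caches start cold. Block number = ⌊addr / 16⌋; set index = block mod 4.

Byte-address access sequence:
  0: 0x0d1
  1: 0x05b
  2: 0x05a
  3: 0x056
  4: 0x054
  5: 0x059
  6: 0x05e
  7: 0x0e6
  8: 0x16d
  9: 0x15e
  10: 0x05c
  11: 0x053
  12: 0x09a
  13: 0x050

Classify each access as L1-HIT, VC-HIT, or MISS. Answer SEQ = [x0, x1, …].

SEQ = [MISS, MISS, L1-HIT, L1-HIT, L1-HIT, L1-HIT, L1-HIT, MISS, MISS, MISS, VC-HIT, L1-HIT, MISS, VC-HIT]

#0 0xd1→b13/s1 MISS; vc=[]
#1 0x5b→b5/s1 MISS; vc=[13]
#2 0x5a→b5/s1 L1-HIT; vc=[13]
#3 0x56→b5/s1 L1-HIT; vc=[13]
#4 0x54→b5/s1 L1-HIT; vc=[13]
#5 0x59→b5/s1 L1-HIT; vc=[13]
#6 0x5e→b5/s1 L1-HIT; vc=[13]
#7 0xe6→b14/s2 MISS; vc=[13]
#8 0x16d→b22/s2 MISS; vc=[13,14]
#9 0x15e→b21/s1 MISS; vc=[13,14,5]
#10 0x5c→b5/s1 VC-HIT; vc=[13,14,21]
#11 0x53→b5/s1 L1-HIT; vc=[13,14,21]
#12 0x9a→b9/s1 MISS; vc=[13,14,21,5]
#13 0x50→b5/s1 VC-HIT; vc=[13,14,21,9]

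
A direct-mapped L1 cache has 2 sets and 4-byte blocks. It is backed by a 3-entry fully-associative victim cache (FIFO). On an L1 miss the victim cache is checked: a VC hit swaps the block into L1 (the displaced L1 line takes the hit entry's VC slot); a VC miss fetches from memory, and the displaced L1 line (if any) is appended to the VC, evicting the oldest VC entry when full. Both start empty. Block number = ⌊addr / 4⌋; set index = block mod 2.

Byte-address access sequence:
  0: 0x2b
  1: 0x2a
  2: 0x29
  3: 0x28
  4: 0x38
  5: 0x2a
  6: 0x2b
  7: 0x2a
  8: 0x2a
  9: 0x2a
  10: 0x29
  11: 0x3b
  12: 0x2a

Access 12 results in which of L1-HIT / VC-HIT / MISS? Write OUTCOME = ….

0: 0x2b (blk 10, set 0) → MISS  vc=[]
1: 0x2a (blk 10, set 0) → L1-HIT  vc=[]
2: 0x29 (blk 10, set 0) → L1-HIT  vc=[]
3: 0x28 (blk 10, set 0) → L1-HIT  vc=[]
4: 0x38 (blk 14, set 0) → MISS  vc=[10]
5: 0x2a (blk 10, set 0) → VC-HIT  vc=[14]
6: 0x2b (blk 10, set 0) → L1-HIT  vc=[14]
7: 0x2a (blk 10, set 0) → L1-HIT  vc=[14]
8: 0x2a (blk 10, set 0) → L1-HIT  vc=[14]
9: 0x2a (blk 10, set 0) → L1-HIT  vc=[14]
10: 0x29 (blk 10, set 0) → L1-HIT  vc=[14]
11: 0x3b (blk 14, set 0) → VC-HIT  vc=[10]
12: 0x2a (blk 10, set 0) → VC-HIT  vc=[14]

OUTCOME = VC-HIT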